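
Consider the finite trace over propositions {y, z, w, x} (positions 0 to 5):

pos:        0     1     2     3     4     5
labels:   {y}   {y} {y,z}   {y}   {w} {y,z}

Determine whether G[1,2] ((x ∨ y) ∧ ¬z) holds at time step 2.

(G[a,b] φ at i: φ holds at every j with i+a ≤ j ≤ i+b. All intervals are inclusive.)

No

Check ((x ∨ y) ∧ ¬z) at every j in [3,4]:
  j=3: true
  j=4: false
Fails at j=4 → formula fails.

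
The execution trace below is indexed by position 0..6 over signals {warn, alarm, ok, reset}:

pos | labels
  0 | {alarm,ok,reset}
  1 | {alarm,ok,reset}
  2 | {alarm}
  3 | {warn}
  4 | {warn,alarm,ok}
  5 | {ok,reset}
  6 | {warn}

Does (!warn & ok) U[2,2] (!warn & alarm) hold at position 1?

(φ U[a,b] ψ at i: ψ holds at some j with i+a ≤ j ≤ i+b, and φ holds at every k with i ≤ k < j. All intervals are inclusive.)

No

Need some j in [3,3] with (!warn & alarm), and (!warn & ok) at every k in [1,j-1].
  j=3: (!warn & alarm) false.
No j in the window works → until fails.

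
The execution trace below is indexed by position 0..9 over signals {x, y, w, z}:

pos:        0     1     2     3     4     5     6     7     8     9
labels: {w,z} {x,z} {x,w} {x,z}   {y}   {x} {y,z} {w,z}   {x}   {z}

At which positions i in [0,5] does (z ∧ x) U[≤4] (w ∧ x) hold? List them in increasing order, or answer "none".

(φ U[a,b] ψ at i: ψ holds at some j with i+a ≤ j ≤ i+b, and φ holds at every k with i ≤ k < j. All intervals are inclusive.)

Evaluate at each i in [0,5]:
  i=0: ✗ (lhs fails at k=0 before rhs at j=2)
  i=1: ✓ (rhs at j=2; lhs holds on [1,1])
  i=2: ✓ (rhs at j=2)
  i=3: ✗ (no rhs in [3,7])
  i=4: ✗ (no rhs in [4,8])
  i=5: ✗ (no rhs in [5,9])

1, 2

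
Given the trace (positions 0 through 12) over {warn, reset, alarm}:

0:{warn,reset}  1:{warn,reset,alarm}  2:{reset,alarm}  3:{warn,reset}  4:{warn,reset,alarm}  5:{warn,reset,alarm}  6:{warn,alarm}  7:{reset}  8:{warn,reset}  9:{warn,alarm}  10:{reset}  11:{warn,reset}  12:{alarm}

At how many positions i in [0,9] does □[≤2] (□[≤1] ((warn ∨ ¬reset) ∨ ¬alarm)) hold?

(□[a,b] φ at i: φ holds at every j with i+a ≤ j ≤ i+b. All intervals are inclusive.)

Evaluate at each i in [0,9]:
  i=0: ✗ (fails at j=1)
  i=1: ✗ (fails at j=1)
  i=2: ✗ (fails at j=2)
  i=3: ✓ (all of [3,5])
  i=4: ✓ (all of [4,6])
  i=5: ✓ (all of [5,7])
  i=6: ✓ (all of [6,8])
  i=7: ✓ (all of [7,9])
  i=8: ✓ (all of [8,10])
  i=9: ✓ (all of [9,11])
Positions where it holds: {3, 4, 5, 6, 7, 8, 9} → 7.

7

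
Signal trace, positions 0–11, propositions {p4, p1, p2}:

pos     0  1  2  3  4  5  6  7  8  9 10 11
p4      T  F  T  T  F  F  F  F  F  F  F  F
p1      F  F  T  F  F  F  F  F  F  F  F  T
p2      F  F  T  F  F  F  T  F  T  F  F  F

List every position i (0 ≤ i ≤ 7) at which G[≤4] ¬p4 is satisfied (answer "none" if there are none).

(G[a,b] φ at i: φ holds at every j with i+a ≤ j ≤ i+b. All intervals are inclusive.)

4, 5, 6, 7

Evaluate at each i in [0,7]:
  i=0: ✗ (fails at j=0)
  i=1: ✗ (fails at j=2)
  i=2: ✗ (fails at j=2)
  i=3: ✗ (fails at j=3)
  i=4: ✓ (all of [4,8])
  i=5: ✓ (all of [5,9])
  i=6: ✓ (all of [6,10])
  i=7: ✓ (all of [7,11])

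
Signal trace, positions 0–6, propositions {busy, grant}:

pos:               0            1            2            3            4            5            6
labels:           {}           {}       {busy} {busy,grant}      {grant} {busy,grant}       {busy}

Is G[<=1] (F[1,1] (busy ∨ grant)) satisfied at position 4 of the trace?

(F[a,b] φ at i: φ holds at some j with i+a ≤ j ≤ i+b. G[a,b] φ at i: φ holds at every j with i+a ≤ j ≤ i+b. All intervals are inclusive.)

Holds

Check F[1,1] (busy ∨ grant) at every j in [4,5]:
  j=4: holds (witness at 5)
  j=5: holds (witness at 6)
All positions satisfy it → formula holds.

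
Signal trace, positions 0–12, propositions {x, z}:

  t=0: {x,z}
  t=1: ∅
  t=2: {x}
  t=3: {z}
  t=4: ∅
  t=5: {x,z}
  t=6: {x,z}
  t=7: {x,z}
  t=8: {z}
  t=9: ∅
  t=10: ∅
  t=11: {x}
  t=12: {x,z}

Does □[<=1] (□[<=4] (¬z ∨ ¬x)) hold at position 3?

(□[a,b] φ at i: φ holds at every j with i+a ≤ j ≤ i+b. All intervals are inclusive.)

Check □[<=4] (¬z ∨ ¬x) at every j in [3,4]:
  j=3: fails at 5
  j=4: fails at 5
Fails at j=3 → formula fails.

False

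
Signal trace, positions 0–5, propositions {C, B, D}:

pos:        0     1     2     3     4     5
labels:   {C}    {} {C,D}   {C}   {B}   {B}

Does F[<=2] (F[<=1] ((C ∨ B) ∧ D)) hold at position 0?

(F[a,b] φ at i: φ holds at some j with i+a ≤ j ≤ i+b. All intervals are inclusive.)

Yes

Check F[<=1] ((C ∨ B) ∧ D) at each j in [0,2]:
  j=0: fails (none in [0,1])
  j=1: holds (witness at 2)
  j=2: holds (witness at 2)
Found at j=1 → formula holds.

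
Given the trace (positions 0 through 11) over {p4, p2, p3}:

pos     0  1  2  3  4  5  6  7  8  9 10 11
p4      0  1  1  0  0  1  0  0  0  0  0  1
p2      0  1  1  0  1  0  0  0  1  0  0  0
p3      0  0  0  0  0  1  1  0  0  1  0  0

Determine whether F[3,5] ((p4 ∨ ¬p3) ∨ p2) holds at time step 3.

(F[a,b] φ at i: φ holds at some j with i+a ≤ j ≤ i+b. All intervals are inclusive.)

Holds

Check ((p4 ∨ ¬p3) ∨ p2) at each j in [6,8]:
  j=6: false
  j=7: true
  j=8: true
Found at j=7 → formula holds.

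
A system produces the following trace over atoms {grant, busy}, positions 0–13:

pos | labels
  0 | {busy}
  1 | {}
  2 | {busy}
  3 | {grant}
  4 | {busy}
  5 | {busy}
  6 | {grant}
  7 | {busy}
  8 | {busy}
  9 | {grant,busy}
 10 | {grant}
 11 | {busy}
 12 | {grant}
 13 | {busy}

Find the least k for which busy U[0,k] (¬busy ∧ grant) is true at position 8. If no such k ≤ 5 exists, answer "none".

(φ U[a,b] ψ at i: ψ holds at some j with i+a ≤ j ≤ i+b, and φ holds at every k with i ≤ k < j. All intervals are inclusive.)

Need earliest j ≥ 8 with (¬busy ∧ grant), and busy at every k in [8,j-1].
  j=8: rhs fails.
  j=9: rhs fails.
  j=10: rhs holds; lhs holds on [8,9]. k = 2.

2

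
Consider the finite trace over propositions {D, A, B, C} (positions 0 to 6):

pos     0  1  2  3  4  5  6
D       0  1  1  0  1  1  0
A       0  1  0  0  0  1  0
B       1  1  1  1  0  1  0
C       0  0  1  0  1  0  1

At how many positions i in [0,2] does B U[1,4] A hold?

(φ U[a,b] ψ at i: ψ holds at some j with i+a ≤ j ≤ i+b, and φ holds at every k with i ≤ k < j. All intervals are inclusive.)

Evaluate at each i in [0,2]:
  i=0: ✓ (rhs at j=1; lhs holds on [0,0])
  i=1: ✗ (lhs fails at k=4 before rhs at j=5)
  i=2: ✗ (lhs fails at k=4 before rhs at j=5)
Positions where it holds: {0} → 1.

1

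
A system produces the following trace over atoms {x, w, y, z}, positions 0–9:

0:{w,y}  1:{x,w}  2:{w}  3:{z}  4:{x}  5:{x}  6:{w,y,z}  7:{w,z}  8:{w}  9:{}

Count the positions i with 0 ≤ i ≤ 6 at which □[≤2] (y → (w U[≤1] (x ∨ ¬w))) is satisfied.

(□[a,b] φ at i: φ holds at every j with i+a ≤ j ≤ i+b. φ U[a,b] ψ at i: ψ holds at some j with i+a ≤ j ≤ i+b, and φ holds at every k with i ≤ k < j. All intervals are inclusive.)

4

Evaluate at each i in [0,6]:
  i=0: ✓ (all of [0,2])
  i=1: ✓ (all of [1,3])
  i=2: ✓ (all of [2,4])
  i=3: ✓ (all of [3,5])
  i=4: ✗ (fails at j=6)
  i=5: ✗ (fails at j=6)
  i=6: ✗ (fails at j=6)
Positions where it holds: {0, 1, 2, 3} → 4.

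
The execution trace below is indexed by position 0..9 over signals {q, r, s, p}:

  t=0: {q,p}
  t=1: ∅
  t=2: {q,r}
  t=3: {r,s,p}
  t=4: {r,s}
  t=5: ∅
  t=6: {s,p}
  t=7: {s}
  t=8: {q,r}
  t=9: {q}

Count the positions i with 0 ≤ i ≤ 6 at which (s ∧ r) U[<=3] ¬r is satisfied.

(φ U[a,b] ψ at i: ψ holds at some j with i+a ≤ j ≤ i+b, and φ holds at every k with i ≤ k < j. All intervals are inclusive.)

Evaluate at each i in [0,6]:
  i=0: ✓ (rhs at j=0)
  i=1: ✓ (rhs at j=1)
  i=2: ✗ (lhs fails at k=2 before rhs at j=5)
  i=3: ✓ (rhs at j=5; lhs holds on [3,4])
  i=4: ✓ (rhs at j=5; lhs holds on [4,4])
  i=5: ✓ (rhs at j=5)
  i=6: ✓ (rhs at j=6)
Positions where it holds: {0, 1, 3, 4, 5, 6} → 6.

6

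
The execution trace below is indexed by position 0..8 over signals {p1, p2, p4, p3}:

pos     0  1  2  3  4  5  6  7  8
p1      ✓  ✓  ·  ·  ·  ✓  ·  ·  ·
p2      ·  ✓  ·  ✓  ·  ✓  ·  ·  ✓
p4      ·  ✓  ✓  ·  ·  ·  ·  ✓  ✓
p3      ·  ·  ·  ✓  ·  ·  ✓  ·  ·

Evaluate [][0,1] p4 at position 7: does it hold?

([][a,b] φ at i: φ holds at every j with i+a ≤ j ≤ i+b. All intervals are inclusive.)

Check p4 at every j in [7,8]:
  j=7: true
  j=8: true
All positions satisfy it → formula holds.

True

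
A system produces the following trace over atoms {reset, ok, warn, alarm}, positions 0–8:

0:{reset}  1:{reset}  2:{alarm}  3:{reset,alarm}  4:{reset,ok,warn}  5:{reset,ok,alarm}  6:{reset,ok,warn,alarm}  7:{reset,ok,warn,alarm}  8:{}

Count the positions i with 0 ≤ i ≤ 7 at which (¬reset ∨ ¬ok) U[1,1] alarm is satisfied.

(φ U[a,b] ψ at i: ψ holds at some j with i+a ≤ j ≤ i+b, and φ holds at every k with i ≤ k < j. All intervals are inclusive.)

2

Evaluate at each i in [0,7]:
  i=0: ✗ (no rhs in [1,1])
  i=1: ✓ (rhs at j=2; lhs holds on [1,1])
  i=2: ✓ (rhs at j=3; lhs holds on [2,2])
  i=3: ✗ (no rhs in [4,4])
  i=4: ✗ (lhs fails at k=4 before rhs at j=5)
  i=5: ✗ (lhs fails at k=5 before rhs at j=6)
  i=6: ✗ (lhs fails at k=6 before rhs at j=7)
  i=7: ✗ (no rhs in [8,8])
Positions where it holds: {1, 2} → 2.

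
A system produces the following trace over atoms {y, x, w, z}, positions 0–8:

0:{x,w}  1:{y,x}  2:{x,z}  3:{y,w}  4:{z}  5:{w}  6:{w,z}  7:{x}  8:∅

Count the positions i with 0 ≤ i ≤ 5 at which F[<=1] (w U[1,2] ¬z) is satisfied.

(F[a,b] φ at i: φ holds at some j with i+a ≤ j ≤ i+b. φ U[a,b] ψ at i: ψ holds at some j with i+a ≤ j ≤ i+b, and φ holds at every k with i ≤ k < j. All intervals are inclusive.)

3

Evaluate at each i in [0,5]:
  i=0: ✓ (witness j=0)
  i=1: ✗ (none in [1,2])
  i=2: ✗ (none in [2,3])
  i=3: ✗ (none in [3,4])
  i=4: ✓ (witness j=5)
  i=5: ✓ (witness j=5)
Positions where it holds: {0, 4, 5} → 3.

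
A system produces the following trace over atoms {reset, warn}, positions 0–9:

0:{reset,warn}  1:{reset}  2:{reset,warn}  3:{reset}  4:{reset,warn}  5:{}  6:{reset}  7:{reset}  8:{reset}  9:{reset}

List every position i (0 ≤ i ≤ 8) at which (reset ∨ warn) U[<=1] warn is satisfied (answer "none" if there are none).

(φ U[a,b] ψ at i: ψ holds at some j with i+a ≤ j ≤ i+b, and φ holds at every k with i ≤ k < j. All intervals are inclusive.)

0, 1, 2, 3, 4

Evaluate at each i in [0,8]:
  i=0: ✓ (rhs at j=0)
  i=1: ✓ (rhs at j=2; lhs holds on [1,1])
  i=2: ✓ (rhs at j=2)
  i=3: ✓ (rhs at j=4; lhs holds on [3,3])
  i=4: ✓ (rhs at j=4)
  i=5: ✗ (no rhs in [5,6])
  i=6: ✗ (no rhs in [6,7])
  i=7: ✗ (no rhs in [7,8])
  i=8: ✗ (no rhs in [8,9])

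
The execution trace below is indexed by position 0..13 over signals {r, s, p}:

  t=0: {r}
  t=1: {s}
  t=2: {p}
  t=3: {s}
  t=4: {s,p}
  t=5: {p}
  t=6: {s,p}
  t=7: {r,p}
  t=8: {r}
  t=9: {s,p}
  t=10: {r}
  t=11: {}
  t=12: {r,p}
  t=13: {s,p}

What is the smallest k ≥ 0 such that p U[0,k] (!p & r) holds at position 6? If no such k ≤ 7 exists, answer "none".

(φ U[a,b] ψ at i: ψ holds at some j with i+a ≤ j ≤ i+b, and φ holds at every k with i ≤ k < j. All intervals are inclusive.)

Need earliest j ≥ 6 with (!p & r), and p at every k in [6,j-1].
  j=6: rhs fails.
  j=7: rhs fails.
  j=8: rhs holds; lhs holds on [6,7]. k = 2.

2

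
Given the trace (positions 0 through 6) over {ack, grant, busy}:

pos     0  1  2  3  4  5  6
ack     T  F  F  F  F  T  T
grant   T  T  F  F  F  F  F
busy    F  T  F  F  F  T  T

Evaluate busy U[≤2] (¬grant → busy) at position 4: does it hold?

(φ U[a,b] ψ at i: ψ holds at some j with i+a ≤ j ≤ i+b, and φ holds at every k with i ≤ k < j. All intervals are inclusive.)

Need some j in [4,6] with (¬grant → busy), and busy at every k in [4,j-1].
  j=4: (¬grant → busy) false.
  j=5: (¬grant → busy) holds, but busy fails at k=4 → not this j.
  j=6: (¬grant → busy) holds, but busy fails at k=4 → not this j.
No j in the window works → until fails.

False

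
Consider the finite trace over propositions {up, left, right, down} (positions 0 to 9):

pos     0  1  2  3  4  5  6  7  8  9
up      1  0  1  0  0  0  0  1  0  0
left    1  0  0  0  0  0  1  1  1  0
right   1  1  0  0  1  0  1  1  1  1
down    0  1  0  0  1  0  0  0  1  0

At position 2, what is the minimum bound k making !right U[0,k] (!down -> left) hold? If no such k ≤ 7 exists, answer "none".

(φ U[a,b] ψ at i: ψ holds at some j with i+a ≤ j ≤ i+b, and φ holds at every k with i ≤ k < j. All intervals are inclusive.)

Need earliest j ≥ 2 with (!down -> left), and !right at every k in [2,j-1].
  j=2: rhs fails.
  j=3: rhs fails.
  j=4: rhs holds; lhs holds on [2,3]. k = 2.

2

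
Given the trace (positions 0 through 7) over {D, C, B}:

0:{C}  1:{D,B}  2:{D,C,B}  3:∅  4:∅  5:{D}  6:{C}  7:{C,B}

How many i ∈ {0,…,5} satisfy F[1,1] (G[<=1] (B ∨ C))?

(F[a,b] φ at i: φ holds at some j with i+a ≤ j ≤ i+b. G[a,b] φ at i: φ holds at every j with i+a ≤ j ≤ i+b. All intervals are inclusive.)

2

Evaluate at each i in [0,5]:
  i=0: ✓ (witness j=1)
  i=1: ✗ (none in [2,2])
  i=2: ✗ (none in [3,3])
  i=3: ✗ (none in [4,4])
  i=4: ✗ (none in [5,5])
  i=5: ✓ (witness j=6)
Positions where it holds: {0, 5} → 2.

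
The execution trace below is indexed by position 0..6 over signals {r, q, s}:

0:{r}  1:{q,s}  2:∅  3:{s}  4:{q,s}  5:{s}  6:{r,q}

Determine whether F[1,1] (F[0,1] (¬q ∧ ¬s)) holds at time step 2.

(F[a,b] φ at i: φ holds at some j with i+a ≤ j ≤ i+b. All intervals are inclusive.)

Does not hold

Check F[0,1] (¬q ∧ ¬s) at each j in [3,3]:
  j=3: fails (none in [3,4])
No position in the window satisfies it → formula fails.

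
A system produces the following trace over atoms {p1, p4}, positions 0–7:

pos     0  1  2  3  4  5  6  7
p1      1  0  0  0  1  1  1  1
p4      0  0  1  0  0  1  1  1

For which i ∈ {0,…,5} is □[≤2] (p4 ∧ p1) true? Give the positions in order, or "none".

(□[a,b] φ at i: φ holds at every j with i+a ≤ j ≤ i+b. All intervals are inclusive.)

Evaluate at each i in [0,5]:
  i=0: ✗ (fails at j=0)
  i=1: ✗ (fails at j=1)
  i=2: ✗ (fails at j=2)
  i=3: ✗ (fails at j=3)
  i=4: ✗ (fails at j=4)
  i=5: ✓ (all of [5,7])

5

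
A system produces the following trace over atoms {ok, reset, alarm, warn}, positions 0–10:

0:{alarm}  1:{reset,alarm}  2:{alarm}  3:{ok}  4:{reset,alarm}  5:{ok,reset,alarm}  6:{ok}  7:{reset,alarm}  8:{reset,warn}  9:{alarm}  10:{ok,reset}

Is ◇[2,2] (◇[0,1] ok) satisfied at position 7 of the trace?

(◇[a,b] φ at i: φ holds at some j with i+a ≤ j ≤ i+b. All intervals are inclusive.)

Yes

Check ◇[0,1] ok at each j in [9,9]:
  j=9: holds (witness at 10)
Found at j=9 → formula holds.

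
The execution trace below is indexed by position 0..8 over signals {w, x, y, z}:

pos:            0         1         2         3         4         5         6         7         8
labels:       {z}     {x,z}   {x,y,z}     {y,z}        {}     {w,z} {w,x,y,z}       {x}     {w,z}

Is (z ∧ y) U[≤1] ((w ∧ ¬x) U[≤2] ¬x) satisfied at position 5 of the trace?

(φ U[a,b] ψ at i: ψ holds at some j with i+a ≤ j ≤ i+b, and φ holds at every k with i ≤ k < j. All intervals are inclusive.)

Yes

Need some j in [5,6] with ((w ∧ ¬x) U[≤2] ¬x), and (z ∧ y) at every k in [5,j-1].
  j=5: ((w ∧ ¬x) U[≤2] ¬x) holds; no prefix to check → satisfied.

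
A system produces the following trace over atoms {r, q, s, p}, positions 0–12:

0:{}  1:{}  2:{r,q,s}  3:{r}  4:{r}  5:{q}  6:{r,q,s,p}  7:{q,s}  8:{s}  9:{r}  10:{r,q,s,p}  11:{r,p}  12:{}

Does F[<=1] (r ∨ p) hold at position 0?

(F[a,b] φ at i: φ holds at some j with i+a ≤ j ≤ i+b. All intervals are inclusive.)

Check (r ∨ p) at each j in [0,1]:
  j=0: false
  j=1: false
No position in the window satisfies it → formula fails.

No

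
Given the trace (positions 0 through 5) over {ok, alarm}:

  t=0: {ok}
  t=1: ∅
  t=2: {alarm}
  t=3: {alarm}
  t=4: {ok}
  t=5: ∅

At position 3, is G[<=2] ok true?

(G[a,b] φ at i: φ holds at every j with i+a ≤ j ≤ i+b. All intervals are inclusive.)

No

Check ok at every j in [3,5]:
  j=3: false
  j=4: true
  j=5: false
Fails at j=3 → formula fails.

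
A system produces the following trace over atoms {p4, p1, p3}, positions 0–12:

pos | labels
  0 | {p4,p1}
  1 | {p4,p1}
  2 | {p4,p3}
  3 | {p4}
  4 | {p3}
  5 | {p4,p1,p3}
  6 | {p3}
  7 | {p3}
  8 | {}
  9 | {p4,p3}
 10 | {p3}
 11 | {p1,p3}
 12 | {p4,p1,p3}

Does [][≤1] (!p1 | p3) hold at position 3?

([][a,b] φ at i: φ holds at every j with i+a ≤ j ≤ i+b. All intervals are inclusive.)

Check (!p1 | p3) at every j in [3,4]:
  j=3: true
  j=4: true
All positions satisfy it → formula holds.

True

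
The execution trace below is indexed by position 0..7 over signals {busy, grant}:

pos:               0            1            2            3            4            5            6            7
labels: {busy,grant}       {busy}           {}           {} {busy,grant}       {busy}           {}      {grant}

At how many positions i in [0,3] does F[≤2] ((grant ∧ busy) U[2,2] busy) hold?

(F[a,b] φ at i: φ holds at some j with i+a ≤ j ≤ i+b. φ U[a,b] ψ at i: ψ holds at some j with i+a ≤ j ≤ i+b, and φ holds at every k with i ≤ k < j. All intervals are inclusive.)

0

Evaluate at each i in [0,3]:
  i=0: ✗ (none in [0,2])
  i=1: ✗ (none in [1,3])
  i=2: ✗ (none in [2,4])
  i=3: ✗ (none in [3,5])
Positions where it holds: {} → 0.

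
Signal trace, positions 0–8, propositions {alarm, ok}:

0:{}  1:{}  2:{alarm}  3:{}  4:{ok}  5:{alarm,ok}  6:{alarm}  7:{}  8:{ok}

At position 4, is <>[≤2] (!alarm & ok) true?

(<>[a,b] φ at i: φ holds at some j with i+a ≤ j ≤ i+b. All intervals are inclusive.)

Holds

Check (!alarm & ok) at each j in [4,6]:
  j=4: true
  j=5: false
  j=6: false
Found at j=4 → formula holds.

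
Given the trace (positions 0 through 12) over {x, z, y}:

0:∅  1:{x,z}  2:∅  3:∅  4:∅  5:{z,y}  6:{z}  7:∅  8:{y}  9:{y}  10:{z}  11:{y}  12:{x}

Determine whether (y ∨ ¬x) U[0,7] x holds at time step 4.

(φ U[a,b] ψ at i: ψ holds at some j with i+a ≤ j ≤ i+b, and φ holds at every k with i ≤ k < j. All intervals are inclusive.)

Need some j in [4,11] with x, and (y ∨ ¬x) at every k in [4,j-1].
  j=4: x false.
  j=5: x false.
  j=6: x false.
  j=7: x false.
  j=8: x false.
  j=9: x false.
  j=10: x false.
  j=11: x false.
No j in the window works → until fails.

False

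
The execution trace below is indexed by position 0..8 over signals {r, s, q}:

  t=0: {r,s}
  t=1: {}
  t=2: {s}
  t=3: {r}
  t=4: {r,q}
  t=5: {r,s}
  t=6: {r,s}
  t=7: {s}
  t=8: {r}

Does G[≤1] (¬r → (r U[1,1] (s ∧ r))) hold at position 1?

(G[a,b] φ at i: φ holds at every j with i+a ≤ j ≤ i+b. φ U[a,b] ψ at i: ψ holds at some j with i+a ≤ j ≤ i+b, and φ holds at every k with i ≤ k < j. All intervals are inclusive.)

No

Check (¬r → (r U[1,1] (s ∧ r))) at every j in [1,2]:
  j=1: antecedent true; consequent fails → ✗
  j=2: antecedent true; consequent fails → ✗
Fails at j=1 → formula fails.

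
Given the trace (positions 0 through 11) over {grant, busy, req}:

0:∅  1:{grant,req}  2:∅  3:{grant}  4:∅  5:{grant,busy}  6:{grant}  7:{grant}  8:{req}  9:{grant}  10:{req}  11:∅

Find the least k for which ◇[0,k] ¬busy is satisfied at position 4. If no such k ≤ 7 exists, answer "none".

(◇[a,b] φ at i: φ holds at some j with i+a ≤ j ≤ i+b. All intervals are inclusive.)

Scan j = 4,5,… for ¬busy:
  j=4: holds
First hit at j=4, so smallest k = 4-4 = 0.

0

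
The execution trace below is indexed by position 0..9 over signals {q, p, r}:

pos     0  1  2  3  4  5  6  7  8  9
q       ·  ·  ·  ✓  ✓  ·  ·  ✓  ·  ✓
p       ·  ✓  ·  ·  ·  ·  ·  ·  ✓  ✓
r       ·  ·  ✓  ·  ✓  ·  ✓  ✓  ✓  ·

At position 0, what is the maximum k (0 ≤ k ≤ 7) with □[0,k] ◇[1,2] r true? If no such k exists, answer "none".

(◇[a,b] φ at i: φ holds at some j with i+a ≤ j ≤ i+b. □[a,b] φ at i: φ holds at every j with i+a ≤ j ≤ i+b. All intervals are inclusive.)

7

◇[1,2] r must hold from j=0 onward; find where it first fails.
  j=0: holds
  j=1: holds
  j=2: holds
  j=3: holds
  j=4: holds
  j=5: holds
  j=6: holds
  j=7: holds
Holds through j=7; largest k = 7.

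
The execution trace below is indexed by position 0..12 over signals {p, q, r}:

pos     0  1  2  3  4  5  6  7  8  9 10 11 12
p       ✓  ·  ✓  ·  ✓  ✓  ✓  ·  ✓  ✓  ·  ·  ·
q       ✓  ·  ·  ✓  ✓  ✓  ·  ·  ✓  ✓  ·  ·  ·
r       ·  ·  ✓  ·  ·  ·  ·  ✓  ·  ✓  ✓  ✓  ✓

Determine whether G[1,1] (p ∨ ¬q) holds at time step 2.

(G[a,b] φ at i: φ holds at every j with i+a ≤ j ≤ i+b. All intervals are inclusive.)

Check (p ∨ ¬q) at every j in [3,3]:
  j=3: false
Fails at j=3 → formula fails.

Does not hold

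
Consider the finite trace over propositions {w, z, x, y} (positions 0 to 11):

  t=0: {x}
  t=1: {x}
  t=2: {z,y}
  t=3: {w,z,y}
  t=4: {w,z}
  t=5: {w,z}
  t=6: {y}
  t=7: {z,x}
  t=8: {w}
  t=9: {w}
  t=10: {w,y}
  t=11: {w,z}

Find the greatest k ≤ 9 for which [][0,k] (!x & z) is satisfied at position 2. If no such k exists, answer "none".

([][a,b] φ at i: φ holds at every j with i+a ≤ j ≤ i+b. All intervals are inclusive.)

3

(!x & z) must hold from j=2 onward; find where it first fails.
  j=2: holds
  j=3: holds
  j=4: holds
  j=5: holds
  j=6: fails
Holds on [2,5], so largest k = 3.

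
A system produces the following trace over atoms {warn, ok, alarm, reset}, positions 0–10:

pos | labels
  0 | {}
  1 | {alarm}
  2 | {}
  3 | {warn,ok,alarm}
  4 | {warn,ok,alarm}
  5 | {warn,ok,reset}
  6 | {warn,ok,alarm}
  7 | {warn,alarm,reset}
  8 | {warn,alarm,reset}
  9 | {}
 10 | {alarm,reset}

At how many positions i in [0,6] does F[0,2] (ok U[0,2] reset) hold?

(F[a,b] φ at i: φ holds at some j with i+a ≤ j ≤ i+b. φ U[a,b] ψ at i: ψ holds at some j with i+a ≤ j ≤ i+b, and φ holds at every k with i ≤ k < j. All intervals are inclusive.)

Evaluate at each i in [0,6]:
  i=0: ✗ (none in [0,2])
  i=1: ✓ (witness j=3)
  i=2: ✓ (witness j=3)
  i=3: ✓ (witness j=3)
  i=4: ✓ (witness j=4)
  i=5: ✓ (witness j=5)
  i=6: ✓ (witness j=6)
Positions where it holds: {1, 2, 3, 4, 5, 6} → 6.

6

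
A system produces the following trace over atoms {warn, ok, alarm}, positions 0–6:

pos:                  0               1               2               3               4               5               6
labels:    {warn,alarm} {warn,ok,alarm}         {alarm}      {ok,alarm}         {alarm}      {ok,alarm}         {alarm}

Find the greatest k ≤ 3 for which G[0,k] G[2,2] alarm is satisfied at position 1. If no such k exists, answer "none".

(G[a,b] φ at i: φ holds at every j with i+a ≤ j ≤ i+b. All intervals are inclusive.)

3

G[2,2] alarm must hold from j=1 onward; find where it first fails.
  j=1: holds
  j=2: holds
  j=3: holds
  j=4: holds
Holds through j=4; largest k = 3.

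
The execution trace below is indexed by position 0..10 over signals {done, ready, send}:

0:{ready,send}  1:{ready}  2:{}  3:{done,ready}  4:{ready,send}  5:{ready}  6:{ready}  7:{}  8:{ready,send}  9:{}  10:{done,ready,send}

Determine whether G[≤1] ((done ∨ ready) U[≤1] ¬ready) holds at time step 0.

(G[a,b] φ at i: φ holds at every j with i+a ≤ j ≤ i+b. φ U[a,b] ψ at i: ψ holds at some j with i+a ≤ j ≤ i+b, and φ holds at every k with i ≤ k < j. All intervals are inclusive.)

Does not hold

Check ((done ∨ ready) U[≤1] ¬ready) at every j in [0,1]:
  j=0: fails
  j=1: holds
Fails at j=0 → formula fails.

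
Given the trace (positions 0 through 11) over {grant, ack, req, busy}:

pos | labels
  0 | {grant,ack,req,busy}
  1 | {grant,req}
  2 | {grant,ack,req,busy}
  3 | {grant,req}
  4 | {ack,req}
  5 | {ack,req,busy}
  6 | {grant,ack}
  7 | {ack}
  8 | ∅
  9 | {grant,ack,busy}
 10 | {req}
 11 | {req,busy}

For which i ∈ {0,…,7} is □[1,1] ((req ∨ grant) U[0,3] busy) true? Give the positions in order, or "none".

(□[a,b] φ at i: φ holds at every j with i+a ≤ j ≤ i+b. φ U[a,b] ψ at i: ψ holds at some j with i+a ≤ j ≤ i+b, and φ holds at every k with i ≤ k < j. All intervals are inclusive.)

0, 1, 2, 3, 4

Evaluate at each i in [0,7]:
  i=0: ✓ (all of [1,1])
  i=1: ✓ (all of [2,2])
  i=2: ✓ (all of [3,3])
  i=3: ✓ (all of [4,4])
  i=4: ✓ (all of [5,5])
  i=5: ✗ (fails at j=6)
  i=6: ✗ (fails at j=7)
  i=7: ✗ (fails at j=8)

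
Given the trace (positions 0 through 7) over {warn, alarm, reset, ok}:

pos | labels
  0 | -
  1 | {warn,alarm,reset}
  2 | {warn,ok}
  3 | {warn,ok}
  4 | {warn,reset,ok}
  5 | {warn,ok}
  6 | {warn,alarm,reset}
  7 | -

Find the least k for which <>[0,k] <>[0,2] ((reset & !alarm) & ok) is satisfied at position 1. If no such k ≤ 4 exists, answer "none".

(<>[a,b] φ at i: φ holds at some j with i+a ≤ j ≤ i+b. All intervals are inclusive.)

Scan j = 1,2,… for <>[0,2] ((reset & !alarm) & ok):
  j=1: fails
  j=2: holds
First hit at j=2, so smallest k = 2-1 = 1.

1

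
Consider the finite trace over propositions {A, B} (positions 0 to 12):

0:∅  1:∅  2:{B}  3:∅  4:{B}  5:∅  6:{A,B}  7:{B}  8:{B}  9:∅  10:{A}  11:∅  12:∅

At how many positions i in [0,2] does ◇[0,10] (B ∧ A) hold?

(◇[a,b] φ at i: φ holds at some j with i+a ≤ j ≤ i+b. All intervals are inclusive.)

3

Evaluate at each i in [0,2]:
  i=0: ✓ (witness j=6)
  i=1: ✓ (witness j=6)
  i=2: ✓ (witness j=6)
Positions where it holds: {0, 1, 2} → 3.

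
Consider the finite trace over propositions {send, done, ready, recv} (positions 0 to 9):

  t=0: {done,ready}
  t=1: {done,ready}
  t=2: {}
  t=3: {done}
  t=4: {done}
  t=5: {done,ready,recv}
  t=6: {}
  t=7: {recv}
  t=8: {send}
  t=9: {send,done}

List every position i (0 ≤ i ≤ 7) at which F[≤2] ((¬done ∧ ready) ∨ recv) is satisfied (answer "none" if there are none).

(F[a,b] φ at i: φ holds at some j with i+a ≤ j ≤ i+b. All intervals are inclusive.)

Evaluate at each i in [0,7]:
  i=0: ✗ (none in [0,2])
  i=1: ✗ (none in [1,3])
  i=2: ✗ (none in [2,4])
  i=3: ✓ (witness j=5)
  i=4: ✓ (witness j=5)
  i=5: ✓ (witness j=5)
  i=6: ✓ (witness j=7)
  i=7: ✓ (witness j=7)

3, 4, 5, 6, 7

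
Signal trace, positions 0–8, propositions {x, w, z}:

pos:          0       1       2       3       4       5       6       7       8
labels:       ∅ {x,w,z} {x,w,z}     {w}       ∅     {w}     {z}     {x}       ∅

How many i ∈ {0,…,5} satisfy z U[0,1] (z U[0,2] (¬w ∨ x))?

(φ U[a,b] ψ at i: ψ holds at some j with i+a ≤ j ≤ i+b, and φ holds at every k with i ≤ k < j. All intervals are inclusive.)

4

Evaluate at each i in [0,5]:
  i=0: ✓ (rhs at j=0)
  i=1: ✓ (rhs at j=1)
  i=2: ✓ (rhs at j=2)
  i=3: ✗ (lhs fails at k=3 before rhs at j=4)
  i=4: ✓ (rhs at j=4)
  i=5: ✗ (lhs fails at k=5 before rhs at j=6)
Positions where it holds: {0, 1, 2, 4} → 4.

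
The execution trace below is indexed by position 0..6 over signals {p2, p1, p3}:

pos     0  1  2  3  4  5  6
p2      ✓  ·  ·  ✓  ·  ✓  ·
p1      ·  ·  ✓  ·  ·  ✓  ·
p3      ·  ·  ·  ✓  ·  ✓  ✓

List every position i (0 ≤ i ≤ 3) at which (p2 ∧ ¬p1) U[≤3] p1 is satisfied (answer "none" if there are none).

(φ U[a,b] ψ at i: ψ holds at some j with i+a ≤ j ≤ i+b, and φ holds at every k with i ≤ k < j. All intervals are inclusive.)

Evaluate at each i in [0,3]:
  i=0: ✗ (lhs fails at k=1 before rhs at j=2)
  i=1: ✗ (lhs fails at k=1 before rhs at j=2)
  i=2: ✓ (rhs at j=2)
  i=3: ✗ (lhs fails at k=4 before rhs at j=5)

2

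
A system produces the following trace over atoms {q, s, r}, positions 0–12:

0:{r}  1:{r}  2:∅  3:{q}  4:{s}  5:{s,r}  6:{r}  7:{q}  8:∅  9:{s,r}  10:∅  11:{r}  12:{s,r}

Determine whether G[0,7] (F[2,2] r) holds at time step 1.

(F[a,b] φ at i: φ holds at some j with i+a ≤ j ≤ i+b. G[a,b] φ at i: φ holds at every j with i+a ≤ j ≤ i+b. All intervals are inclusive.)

Check F[2,2] r at every j in [1,8]:
  j=1: fails (none in [3,3])
  j=2: fails (none in [4,4])
  j=3: holds (witness at 5)
  j=4: holds (witness at 6)
  j=5: fails (none in [7,7])
  j=6: fails (none in [8,8])
  j=7: holds (witness at 9)
  j=8: fails (none in [10,10])
Fails at j=1 → formula fails.

No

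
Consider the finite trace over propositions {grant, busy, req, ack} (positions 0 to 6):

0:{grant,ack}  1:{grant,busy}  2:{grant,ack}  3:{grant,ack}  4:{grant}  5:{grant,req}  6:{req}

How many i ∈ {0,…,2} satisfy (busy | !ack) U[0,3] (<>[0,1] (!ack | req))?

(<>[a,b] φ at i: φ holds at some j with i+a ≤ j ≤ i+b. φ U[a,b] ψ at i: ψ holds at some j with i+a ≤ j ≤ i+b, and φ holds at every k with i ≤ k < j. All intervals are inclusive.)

Evaluate at each i in [0,2]:
  i=0: ✓ (rhs at j=0)
  i=1: ✓ (rhs at j=1)
  i=2: ✗ (lhs fails at k=2 before rhs at j=3)
Positions where it holds: {0, 1} → 2.

2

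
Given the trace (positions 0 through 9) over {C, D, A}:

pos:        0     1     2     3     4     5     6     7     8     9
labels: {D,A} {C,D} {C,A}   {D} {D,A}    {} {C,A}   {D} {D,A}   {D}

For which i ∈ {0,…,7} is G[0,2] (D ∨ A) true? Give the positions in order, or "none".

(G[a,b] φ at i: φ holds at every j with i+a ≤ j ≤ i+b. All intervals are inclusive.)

Evaluate at each i in [0,7]:
  i=0: ✓ (all of [0,2])
  i=1: ✓ (all of [1,3])
  i=2: ✓ (all of [2,4])
  i=3: ✗ (fails at j=5)
  i=4: ✗ (fails at j=5)
  i=5: ✗ (fails at j=5)
  i=6: ✓ (all of [6,8])
  i=7: ✓ (all of [7,9])

0, 1, 2, 6, 7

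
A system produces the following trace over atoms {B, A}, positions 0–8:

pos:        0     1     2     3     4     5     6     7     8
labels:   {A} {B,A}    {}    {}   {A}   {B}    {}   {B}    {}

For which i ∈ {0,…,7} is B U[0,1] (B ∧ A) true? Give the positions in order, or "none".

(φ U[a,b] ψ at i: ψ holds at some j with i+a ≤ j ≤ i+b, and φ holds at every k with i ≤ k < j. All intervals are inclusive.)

Evaluate at each i in [0,7]:
  i=0: ✗ (lhs fails at k=0 before rhs at j=1)
  i=1: ✓ (rhs at j=1)
  i=2: ✗ (no rhs in [2,3])
  i=3: ✗ (no rhs in [3,4])
  i=4: ✗ (no rhs in [4,5])
  i=5: ✗ (no rhs in [5,6])
  i=6: ✗ (no rhs in [6,7])
  i=7: ✗ (no rhs in [7,8])

1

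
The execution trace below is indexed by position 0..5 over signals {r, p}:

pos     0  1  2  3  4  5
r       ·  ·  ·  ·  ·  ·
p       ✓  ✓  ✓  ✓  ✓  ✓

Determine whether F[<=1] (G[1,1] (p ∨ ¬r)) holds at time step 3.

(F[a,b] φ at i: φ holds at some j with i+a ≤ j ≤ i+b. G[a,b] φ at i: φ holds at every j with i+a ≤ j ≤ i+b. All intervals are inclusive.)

True

Check G[1,1] (p ∨ ¬r) at each j in [3,4]:
  j=3: holds on [4,4]
  j=4: holds on [5,5]
Found at j=3 → formula holds.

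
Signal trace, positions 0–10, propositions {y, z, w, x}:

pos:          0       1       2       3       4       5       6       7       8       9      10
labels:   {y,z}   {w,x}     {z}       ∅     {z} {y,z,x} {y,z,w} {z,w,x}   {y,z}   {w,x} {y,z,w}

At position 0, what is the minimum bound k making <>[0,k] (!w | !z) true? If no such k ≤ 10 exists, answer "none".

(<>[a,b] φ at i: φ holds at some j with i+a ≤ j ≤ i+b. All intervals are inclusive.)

0

Scan j = 0,1,… for (!w | !z):
  j=0: holds
First hit at j=0, so smallest k = 0-0 = 0.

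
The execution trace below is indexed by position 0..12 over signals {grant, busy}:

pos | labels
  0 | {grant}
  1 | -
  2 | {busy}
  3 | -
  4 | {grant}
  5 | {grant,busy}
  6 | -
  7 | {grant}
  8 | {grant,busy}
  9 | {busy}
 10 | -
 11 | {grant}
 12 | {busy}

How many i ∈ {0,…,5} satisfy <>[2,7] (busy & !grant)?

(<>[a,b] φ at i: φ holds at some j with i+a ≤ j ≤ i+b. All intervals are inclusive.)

Evaluate at each i in [0,5]:
  i=0: ✓ (witness j=2)
  i=1: ✗ (none in [3,8])
  i=2: ✓ (witness j=9)
  i=3: ✓ (witness j=9)
  i=4: ✓ (witness j=9)
  i=5: ✓ (witness j=9)
Positions where it holds: {0, 2, 3, 4, 5} → 5.

5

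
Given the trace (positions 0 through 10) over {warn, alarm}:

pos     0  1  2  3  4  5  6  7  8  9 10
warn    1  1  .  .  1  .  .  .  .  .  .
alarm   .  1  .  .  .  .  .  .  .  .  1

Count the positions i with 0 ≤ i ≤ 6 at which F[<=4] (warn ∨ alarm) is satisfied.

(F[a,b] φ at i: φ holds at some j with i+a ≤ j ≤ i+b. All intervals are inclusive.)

Evaluate at each i in [0,6]:
  i=0: ✓ (witness j=0)
  i=1: ✓ (witness j=1)
  i=2: ✓ (witness j=4)
  i=3: ✓ (witness j=4)
  i=4: ✓ (witness j=4)
  i=5: ✗ (none in [5,9])
  i=6: ✓ (witness j=10)
Positions where it holds: {0, 1, 2, 3, 4, 6} → 6.

6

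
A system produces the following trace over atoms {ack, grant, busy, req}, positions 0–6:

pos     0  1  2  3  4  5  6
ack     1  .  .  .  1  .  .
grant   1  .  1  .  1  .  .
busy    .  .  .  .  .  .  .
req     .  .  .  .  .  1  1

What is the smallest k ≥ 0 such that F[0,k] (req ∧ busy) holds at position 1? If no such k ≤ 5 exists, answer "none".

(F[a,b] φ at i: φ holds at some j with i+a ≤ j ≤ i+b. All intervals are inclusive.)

none

Scan j = 1,2,… for (req ∧ busy):
  j=1: fails
  j=2: fails
  j=3: fails
  j=4: fails
  j=5: fails
  j=6: fails
No j in [1,6] satisfies it → none.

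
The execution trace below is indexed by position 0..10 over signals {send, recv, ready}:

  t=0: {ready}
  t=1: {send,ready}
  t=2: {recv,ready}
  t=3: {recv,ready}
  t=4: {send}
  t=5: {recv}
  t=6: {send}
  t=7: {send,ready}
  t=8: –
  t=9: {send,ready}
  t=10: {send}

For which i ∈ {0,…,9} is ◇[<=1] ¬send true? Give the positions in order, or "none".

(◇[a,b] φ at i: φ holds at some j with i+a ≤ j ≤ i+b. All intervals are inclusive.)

Evaluate at each i in [0,9]:
  i=0: ✓ (witness j=0)
  i=1: ✓ (witness j=2)
  i=2: ✓ (witness j=2)
  i=3: ✓ (witness j=3)
  i=4: ✓ (witness j=5)
  i=5: ✓ (witness j=5)
  i=6: ✗ (none in [6,7])
  i=7: ✓ (witness j=8)
  i=8: ✓ (witness j=8)
  i=9: ✗ (none in [9,10])

0, 1, 2, 3, 4, 5, 7, 8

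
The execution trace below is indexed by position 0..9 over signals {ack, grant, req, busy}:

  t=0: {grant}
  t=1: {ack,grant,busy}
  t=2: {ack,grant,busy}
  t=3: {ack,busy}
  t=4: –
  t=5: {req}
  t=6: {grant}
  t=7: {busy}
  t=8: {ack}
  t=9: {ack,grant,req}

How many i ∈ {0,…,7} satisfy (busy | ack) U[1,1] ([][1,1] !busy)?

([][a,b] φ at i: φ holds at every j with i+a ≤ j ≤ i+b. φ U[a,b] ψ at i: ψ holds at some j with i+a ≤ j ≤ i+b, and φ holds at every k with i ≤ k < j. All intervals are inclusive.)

3

Evaluate at each i in [0,7]:
  i=0: ✗ (no rhs in [1,1])
  i=1: ✗ (no rhs in [2,2])
  i=2: ✓ (rhs at j=3; lhs holds on [2,2])
  i=3: ✓ (rhs at j=4; lhs holds on [3,3])
  i=4: ✗ (lhs fails at k=4 before rhs at j=5)
  i=5: ✗ (no rhs in [6,6])
  i=6: ✗ (lhs fails at k=6 before rhs at j=7)
  i=7: ✓ (rhs at j=8; lhs holds on [7,7])
Positions where it holds: {2, 3, 7} → 3.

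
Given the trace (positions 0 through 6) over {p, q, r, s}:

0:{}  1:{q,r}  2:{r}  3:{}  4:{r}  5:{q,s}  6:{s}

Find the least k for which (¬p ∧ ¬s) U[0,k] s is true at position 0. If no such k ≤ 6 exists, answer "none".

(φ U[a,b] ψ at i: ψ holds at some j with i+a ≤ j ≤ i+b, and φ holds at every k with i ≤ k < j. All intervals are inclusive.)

5

Need earliest j ≥ 0 with s, and (¬p ∧ ¬s) at every k in [0,j-1].
  j=0: rhs fails.
  j=1: rhs fails.
  j=2: rhs fails.
  j=3: rhs fails.
  j=4: rhs fails.
  j=5: rhs holds; lhs holds on [0,4]. k = 5.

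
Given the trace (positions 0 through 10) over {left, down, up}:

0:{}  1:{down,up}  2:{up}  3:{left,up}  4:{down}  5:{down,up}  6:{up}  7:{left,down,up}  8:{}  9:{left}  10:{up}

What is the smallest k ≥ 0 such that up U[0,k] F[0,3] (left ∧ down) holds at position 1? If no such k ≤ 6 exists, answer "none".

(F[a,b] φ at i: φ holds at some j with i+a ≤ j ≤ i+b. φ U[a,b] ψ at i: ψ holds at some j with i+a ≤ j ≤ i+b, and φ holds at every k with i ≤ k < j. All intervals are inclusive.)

Need earliest j ≥ 1 with F[0,3] (left ∧ down), and up at every k in [1,j-1].
  j=1: rhs fails.
  j=2: rhs fails.
  j=3: rhs fails.
  j=4: rhs holds; lhs holds on [1,3]. k = 3.

3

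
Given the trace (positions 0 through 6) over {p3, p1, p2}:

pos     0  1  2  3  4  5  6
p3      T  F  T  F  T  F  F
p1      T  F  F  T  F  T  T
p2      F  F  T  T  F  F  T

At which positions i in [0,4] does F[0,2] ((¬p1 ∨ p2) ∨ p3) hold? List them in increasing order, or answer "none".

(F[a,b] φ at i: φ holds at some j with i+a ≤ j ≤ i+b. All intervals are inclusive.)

0, 1, 2, 3, 4

Evaluate at each i in [0,4]:
  i=0: ✓ (witness j=0)
  i=1: ✓ (witness j=1)
  i=2: ✓ (witness j=2)
  i=3: ✓ (witness j=3)
  i=4: ✓ (witness j=4)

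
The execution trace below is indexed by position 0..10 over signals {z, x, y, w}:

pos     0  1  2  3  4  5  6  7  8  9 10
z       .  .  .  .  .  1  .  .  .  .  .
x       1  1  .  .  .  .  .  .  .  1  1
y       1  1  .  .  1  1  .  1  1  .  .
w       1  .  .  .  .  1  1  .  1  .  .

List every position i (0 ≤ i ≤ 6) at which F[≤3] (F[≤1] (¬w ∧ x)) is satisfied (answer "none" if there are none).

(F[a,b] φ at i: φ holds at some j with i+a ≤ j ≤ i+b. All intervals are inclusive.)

Evaluate at each i in [0,6]:
  i=0: ✓ (witness j=0)
  i=1: ✓ (witness j=1)
  i=2: ✗ (none in [2,5])
  i=3: ✗ (none in [3,6])
  i=4: ✗ (none in [4,7])
  i=5: ✓ (witness j=8)
  i=6: ✓ (witness j=8)

0, 1, 5, 6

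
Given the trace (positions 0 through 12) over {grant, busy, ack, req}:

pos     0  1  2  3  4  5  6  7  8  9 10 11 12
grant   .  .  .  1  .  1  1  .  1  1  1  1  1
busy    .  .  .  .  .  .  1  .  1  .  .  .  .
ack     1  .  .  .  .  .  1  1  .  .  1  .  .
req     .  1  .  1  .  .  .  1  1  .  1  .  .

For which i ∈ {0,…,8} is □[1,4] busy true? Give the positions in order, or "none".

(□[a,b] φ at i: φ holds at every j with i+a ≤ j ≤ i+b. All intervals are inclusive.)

Evaluate at each i in [0,8]:
  i=0: ✗ (fails at j=1)
  i=1: ✗ (fails at j=2)
  i=2: ✗ (fails at j=3)
  i=3: ✗ (fails at j=4)
  i=4: ✗ (fails at j=5)
  i=5: ✗ (fails at j=7)
  i=6: ✗ (fails at j=7)
  i=7: ✗ (fails at j=9)
  i=8: ✗ (fails at j=9)

none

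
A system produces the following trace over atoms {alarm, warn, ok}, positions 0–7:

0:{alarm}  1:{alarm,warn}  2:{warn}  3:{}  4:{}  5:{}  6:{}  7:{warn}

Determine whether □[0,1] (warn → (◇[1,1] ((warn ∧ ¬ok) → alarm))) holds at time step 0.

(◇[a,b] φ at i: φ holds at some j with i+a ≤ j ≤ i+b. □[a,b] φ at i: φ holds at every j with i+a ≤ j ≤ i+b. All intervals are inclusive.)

Check (warn → (◇[1,1] ((warn ∧ ¬ok) → alarm))) at every j in [0,1]:
  j=0: antecedent false → ✓
  j=1: antecedent true; consequent fails (none in [2,2]) → ✗
Fails at j=1 → formula fails.

False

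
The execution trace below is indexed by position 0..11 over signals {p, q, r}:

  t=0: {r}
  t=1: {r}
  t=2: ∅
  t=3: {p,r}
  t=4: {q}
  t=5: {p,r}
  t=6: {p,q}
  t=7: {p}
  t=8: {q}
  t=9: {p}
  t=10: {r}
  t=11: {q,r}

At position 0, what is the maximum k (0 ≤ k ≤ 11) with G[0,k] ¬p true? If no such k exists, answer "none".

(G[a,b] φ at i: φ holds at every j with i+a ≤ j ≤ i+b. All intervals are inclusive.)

2

¬p must hold from j=0 onward; find where it first fails.
  j=0: holds
  j=1: holds
  j=2: holds
  j=3: fails
Holds on [0,2], so largest k = 2.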